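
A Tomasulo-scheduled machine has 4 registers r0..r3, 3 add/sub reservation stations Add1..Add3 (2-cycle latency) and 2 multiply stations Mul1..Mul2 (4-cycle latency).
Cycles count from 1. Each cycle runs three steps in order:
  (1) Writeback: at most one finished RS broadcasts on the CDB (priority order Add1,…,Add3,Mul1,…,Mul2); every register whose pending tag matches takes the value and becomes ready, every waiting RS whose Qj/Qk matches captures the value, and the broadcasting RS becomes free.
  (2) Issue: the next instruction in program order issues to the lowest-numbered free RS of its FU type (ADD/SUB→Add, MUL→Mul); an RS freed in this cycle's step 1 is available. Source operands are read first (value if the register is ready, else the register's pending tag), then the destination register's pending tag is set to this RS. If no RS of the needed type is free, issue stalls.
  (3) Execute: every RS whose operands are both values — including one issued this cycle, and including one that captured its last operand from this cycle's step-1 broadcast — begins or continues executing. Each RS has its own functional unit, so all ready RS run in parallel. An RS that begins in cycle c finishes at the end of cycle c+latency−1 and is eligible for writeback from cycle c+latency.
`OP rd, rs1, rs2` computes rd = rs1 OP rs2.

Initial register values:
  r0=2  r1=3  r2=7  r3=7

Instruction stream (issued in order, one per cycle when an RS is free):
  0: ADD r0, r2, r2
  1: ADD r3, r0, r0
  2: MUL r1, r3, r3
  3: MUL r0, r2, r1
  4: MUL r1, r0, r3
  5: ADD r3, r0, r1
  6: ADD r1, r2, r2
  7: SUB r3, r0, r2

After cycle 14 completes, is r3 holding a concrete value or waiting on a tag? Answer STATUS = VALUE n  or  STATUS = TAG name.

STATUS = TAG Add3

  c1: issue ADD r0<-Add1  regs: r0:Add1,r1:3,r2:7,r3:7
  c2: issue ADD r3<-Add2  regs: r0:Add1,r1:3,r2:7,r3:Add2
  c3: CDB Add1=14; issue MUL r1<-Mul1  regs: r0:14,r1:Mul1,r2:7,r3:Add2
  c4: issue MUL r0<-Mul2  regs: r0:Mul2,r1:Mul1,r2:7,r3:Add2
  c5: CDB Add2=28; stall  regs: r0:Mul2,r1:Mul1,r2:7,r3:28
  c6: stall  regs: r0:Mul2,r1:Mul1,r2:7,r3:28
  c7: stall  regs: r0:Mul2,r1:Mul1,r2:7,r3:28
  c8: stall  regs: r0:Mul2,r1:Mul1,r2:7,r3:28
  c9: CDB Mul1=784; issue MUL r1<-Mul1  regs: r0:Mul2,r1:Mul1,r2:7,r3:28
  c10: issue ADD r3<-Add1  regs: r0:Mul2,r1:Mul1,r2:7,r3:Add1
  c11: issue ADD r1<-Add2  regs: r0:Mul2,r1:Add2,r2:7,r3:Add1
  c12: issue SUB r3<-Add3  regs: r0:Mul2,r1:Add2,r2:7,r3:Add3
  c13: CDB Add2=14  regs: r0:Mul2,r1:14,r2:7,r3:Add3
  c14: CDB Mul2=5488  regs: r0:5488,r1:14,r2:7,r3:Add3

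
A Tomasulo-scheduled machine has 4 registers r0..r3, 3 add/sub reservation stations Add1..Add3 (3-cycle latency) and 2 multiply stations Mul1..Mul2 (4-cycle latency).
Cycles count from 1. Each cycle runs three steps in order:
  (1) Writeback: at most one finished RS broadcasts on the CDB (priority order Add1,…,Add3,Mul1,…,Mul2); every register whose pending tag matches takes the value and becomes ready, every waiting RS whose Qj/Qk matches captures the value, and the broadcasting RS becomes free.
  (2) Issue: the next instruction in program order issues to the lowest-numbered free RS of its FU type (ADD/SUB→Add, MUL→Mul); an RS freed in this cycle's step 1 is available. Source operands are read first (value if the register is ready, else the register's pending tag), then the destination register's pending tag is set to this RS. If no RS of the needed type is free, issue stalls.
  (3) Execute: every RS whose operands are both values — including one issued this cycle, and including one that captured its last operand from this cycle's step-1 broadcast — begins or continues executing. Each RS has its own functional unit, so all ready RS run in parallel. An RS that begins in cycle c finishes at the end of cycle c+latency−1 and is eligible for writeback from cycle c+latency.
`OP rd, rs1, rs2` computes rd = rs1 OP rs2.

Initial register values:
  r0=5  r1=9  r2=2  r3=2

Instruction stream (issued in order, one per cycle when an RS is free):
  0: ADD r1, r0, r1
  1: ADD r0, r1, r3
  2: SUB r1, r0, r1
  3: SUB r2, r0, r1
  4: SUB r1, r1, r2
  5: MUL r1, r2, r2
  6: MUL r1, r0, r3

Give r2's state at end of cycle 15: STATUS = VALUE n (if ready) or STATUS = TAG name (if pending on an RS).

STATUS = VALUE 14

c1: issue ADD r1<-Add1 | r0:5,r1:Add1,r2:2,r3:2
c2: issue ADD r0<-Add2 | r0:Add2,r1:Add1,r2:2,r3:2
c3: issue SUB r1<-Add3 | r0:Add2,r1:Add3,r2:2,r3:2
c4: CDB Add1=14; issue SUB r2<-Add1 | r0:Add2,r1:Add3,r2:Add1,r3:2
c5: stall | r0:Add2,r1:Add3,r2:Add1,r3:2
c6: stall | r0:Add2,r1:Add3,r2:Add1,r3:2
c7: CDB Add2=16; issue SUB r1<-Add2 | r0:16,r1:Add2,r2:Add1,r3:2
c8: issue MUL r1<-Mul1 | r0:16,r1:Mul1,r2:Add1,r3:2
c9: issue MUL r1<-Mul2 | r0:16,r1:Mul2,r2:Add1,r3:2
c10: CDB Add3=2 | r0:16,r1:Mul2,r2:Add1,r3:2
c11: - | r0:16,r1:Mul2,r2:Add1,r3:2
c12: - | r0:16,r1:Mul2,r2:Add1,r3:2
c13: CDB Add1=14 | r0:16,r1:Mul2,r2:14,r3:2
c14: CDB Mul2=32 | r0:16,r1:32,r2:14,r3:2
c15: - | r0:16,r1:32,r2:14,r3:2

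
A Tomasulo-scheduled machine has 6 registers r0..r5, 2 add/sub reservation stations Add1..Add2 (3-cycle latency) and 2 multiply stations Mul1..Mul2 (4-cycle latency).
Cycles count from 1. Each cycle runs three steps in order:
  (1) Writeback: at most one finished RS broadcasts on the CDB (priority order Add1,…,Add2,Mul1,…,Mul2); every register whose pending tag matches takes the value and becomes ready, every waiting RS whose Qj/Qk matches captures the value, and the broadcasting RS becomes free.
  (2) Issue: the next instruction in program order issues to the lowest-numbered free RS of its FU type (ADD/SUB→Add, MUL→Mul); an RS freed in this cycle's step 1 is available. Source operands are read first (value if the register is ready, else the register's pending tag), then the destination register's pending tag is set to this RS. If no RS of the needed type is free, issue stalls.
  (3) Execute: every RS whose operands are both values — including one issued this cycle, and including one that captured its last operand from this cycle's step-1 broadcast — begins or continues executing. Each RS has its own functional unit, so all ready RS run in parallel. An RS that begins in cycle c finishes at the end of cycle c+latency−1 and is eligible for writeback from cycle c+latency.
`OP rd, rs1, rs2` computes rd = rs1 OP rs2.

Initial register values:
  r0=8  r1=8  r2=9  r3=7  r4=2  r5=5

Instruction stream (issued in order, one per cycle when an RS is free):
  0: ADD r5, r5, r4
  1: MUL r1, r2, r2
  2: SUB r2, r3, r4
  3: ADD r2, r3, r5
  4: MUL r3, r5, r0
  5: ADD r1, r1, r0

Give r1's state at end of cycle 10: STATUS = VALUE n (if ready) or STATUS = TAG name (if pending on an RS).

STATUS = TAG Add2

  c1: issue ADD r5<-Add1  regs: r0:8,r1:8,r2:9,r3:7,r4:2,r5:Add1
  c2: issue MUL r1<-Mul1  regs: r0:8,r1:Mul1,r2:9,r3:7,r4:2,r5:Add1
  c3: issue SUB r2<-Add2  regs: r0:8,r1:Mul1,r2:Add2,r3:7,r4:2,r5:Add1
  c4: CDB Add1=7; issue ADD r2<-Add1  regs: r0:8,r1:Mul1,r2:Add1,r3:7,r4:2,r5:7
  c5: issue MUL r3<-Mul2  regs: r0:8,r1:Mul1,r2:Add1,r3:Mul2,r4:2,r5:7
  c6: CDB Add2=5; issue ADD r1<-Add2  regs: r0:8,r1:Add2,r2:Add1,r3:Mul2,r4:2,r5:7
  c7: CDB Add1=14  regs: r0:8,r1:Add2,r2:14,r3:Mul2,r4:2,r5:7
  c8: CDB Mul1=81  regs: r0:8,r1:Add2,r2:14,r3:Mul2,r4:2,r5:7
  c9: CDB Mul2=56  regs: r0:8,r1:Add2,r2:14,r3:56,r4:2,r5:7
  c10: -  regs: r0:8,r1:Add2,r2:14,r3:56,r4:2,r5:7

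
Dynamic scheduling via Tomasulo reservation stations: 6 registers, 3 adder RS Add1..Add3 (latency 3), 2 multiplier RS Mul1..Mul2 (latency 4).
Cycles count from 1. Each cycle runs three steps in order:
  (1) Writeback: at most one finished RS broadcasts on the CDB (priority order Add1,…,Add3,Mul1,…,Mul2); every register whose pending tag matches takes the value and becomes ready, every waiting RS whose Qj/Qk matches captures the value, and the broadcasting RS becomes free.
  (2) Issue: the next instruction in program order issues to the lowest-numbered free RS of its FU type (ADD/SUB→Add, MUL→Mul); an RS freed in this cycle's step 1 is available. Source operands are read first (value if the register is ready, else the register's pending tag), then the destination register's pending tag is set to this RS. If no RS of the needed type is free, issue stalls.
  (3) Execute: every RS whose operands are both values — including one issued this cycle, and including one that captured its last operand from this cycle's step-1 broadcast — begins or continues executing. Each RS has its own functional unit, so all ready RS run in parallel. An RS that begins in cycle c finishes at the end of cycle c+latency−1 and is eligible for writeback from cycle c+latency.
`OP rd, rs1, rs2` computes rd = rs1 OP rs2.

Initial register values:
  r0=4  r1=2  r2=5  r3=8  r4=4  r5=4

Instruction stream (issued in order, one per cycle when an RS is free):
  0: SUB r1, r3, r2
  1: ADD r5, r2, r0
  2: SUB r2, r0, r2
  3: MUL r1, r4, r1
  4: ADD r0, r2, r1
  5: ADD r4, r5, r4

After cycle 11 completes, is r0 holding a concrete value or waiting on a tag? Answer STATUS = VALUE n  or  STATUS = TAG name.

STATUS = VALUE 11

  c1: issue SUB r1<-Add1  regs: r0:4,r1:Add1,r2:5,r3:8,r4:4,r5:4
  c2: issue ADD r5<-Add2  regs: r0:4,r1:Add1,r2:5,r3:8,r4:4,r5:Add2
  c3: issue SUB r2<-Add3  regs: r0:4,r1:Add1,r2:Add3,r3:8,r4:4,r5:Add2
  c4: CDB Add1=3; issue MUL r1<-Mul1  regs: r0:4,r1:Mul1,r2:Add3,r3:8,r4:4,r5:Add2
  c5: CDB Add2=9; issue ADD r0<-Add1  regs: r0:Add1,r1:Mul1,r2:Add3,r3:8,r4:4,r5:9
  c6: CDB Add3=-1; issue ADD r4<-Add2  regs: r0:Add1,r1:Mul1,r2:-1,r3:8,r4:Add2,r5:9
  c7: -  regs: r0:Add1,r1:Mul1,r2:-1,r3:8,r4:Add2,r5:9
  c8: CDB Mul1=12  regs: r0:Add1,r1:12,r2:-1,r3:8,r4:Add2,r5:9
  c9: CDB Add2=13  regs: r0:Add1,r1:12,r2:-1,r3:8,r4:13,r5:9
  c10: -  regs: r0:Add1,r1:12,r2:-1,r3:8,r4:13,r5:9
  c11: CDB Add1=11  regs: r0:11,r1:12,r2:-1,r3:8,r4:13,r5:9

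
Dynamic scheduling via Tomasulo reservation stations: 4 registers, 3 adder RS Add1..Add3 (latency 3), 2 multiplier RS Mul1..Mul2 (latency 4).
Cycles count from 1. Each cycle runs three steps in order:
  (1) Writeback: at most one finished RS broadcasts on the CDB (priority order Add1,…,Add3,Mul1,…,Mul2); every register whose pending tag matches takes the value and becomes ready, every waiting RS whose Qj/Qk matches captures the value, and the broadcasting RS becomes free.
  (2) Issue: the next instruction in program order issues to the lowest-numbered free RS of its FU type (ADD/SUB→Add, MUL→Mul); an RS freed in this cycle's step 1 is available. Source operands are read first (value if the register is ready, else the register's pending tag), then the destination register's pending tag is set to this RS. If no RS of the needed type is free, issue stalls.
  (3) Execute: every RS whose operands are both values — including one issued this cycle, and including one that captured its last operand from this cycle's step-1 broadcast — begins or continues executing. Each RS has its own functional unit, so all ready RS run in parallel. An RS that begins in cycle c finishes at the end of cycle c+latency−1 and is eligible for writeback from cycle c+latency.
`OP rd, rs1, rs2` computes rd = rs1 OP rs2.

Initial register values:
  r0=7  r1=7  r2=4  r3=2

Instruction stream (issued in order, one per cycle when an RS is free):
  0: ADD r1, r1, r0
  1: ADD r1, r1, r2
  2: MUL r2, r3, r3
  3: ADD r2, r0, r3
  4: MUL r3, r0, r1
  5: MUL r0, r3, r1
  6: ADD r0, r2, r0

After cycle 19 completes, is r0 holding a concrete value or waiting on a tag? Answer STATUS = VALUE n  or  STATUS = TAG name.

  c1: issue ADD r1<-Add1  regs: r0:7,r1:Add1,r2:4,r3:2
  c2: issue ADD r1<-Add2  regs: r0:7,r1:Add2,r2:4,r3:2
  c3: issue MUL r2<-Mul1  regs: r0:7,r1:Add2,r2:Mul1,r3:2
  c4: CDB Add1=14; issue ADD r2<-Add1  regs: r0:7,r1:Add2,r2:Add1,r3:2
  c5: issue MUL r3<-Mul2  regs: r0:7,r1:Add2,r2:Add1,r3:Mul2
  c6: stall  regs: r0:7,r1:Add2,r2:Add1,r3:Mul2
  c7: CDB Add1=9; stall  regs: r0:7,r1:Add2,r2:9,r3:Mul2
  c8: CDB Add2=18; stall  regs: r0:7,r1:18,r2:9,r3:Mul2
  c9: CDB Mul1=4; issue MUL r0<-Mul1  regs: r0:Mul1,r1:18,r2:9,r3:Mul2
  c10: issue ADD r0<-Add1  regs: r0:Add1,r1:18,r2:9,r3:Mul2
  c11: -  regs: r0:Add1,r1:18,r2:9,r3:Mul2
  c12: CDB Mul2=126  regs: r0:Add1,r1:18,r2:9,r3:126
  c13: -  regs: r0:Add1,r1:18,r2:9,r3:126
  c14: -  regs: r0:Add1,r1:18,r2:9,r3:126
  c15: -  regs: r0:Add1,r1:18,r2:9,r3:126
  c16: CDB Mul1=2268  regs: r0:Add1,r1:18,r2:9,r3:126
  c17: -  regs: r0:Add1,r1:18,r2:9,r3:126
  c18: -  regs: r0:Add1,r1:18,r2:9,r3:126
  c19: CDB Add1=2277  regs: r0:2277,r1:18,r2:9,r3:126

STATUS = VALUE 2277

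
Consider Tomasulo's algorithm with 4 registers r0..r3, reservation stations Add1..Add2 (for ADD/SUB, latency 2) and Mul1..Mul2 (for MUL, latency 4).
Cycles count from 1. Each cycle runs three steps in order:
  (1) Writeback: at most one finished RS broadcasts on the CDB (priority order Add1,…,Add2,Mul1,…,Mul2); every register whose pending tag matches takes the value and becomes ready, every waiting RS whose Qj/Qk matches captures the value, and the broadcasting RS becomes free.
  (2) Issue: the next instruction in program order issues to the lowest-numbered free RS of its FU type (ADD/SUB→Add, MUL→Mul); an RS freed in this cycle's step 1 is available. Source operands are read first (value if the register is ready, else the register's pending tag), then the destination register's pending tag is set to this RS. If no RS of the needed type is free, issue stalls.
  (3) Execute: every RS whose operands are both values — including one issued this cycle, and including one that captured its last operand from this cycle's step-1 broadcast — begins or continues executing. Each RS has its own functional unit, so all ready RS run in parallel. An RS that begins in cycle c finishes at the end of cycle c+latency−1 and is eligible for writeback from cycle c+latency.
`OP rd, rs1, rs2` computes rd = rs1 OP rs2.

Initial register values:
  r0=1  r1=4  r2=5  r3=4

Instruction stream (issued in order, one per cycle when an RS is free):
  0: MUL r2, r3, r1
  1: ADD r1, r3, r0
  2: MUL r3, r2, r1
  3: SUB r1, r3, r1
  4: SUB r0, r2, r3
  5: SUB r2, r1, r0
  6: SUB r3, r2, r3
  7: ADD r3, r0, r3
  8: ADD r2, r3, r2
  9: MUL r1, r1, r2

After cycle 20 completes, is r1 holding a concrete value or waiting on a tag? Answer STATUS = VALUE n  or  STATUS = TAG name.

c1: issue MUL r2<-Mul1 | r0:1,r1:4,r2:Mul1,r3:4
c2: issue ADD r1<-Add1 | r0:1,r1:Add1,r2:Mul1,r3:4
c3: issue MUL r3<-Mul2 | r0:1,r1:Add1,r2:Mul1,r3:Mul2
c4: CDB Add1=5; issue SUB r1<-Add1 | r0:1,r1:Add1,r2:Mul1,r3:Mul2
c5: CDB Mul1=16; issue SUB r0<-Add2 | r0:Add2,r1:Add1,r2:16,r3:Mul2
c6: stall | r0:Add2,r1:Add1,r2:16,r3:Mul2
c7: stall | r0:Add2,r1:Add1,r2:16,r3:Mul2
c8: stall | r0:Add2,r1:Add1,r2:16,r3:Mul2
c9: CDB Mul2=80; stall | r0:Add2,r1:Add1,r2:16,r3:80
c10: stall | r0:Add2,r1:Add1,r2:16,r3:80
c11: CDB Add1=75; issue SUB r2<-Add1 | r0:Add2,r1:75,r2:Add1,r3:80
c12: CDB Add2=-64; issue SUB r3<-Add2 | r0:-64,r1:75,r2:Add1,r3:Add2
c13: stall | r0:-64,r1:75,r2:Add1,r3:Add2
c14: CDB Add1=139; issue ADD r3<-Add1 | r0:-64,r1:75,r2:139,r3:Add1
c15: stall | r0:-64,r1:75,r2:139,r3:Add1
c16: CDB Add2=59; issue ADD r2<-Add2 | r0:-64,r1:75,r2:Add2,r3:Add1
c17: issue MUL r1<-Mul1 | r0:-64,r1:Mul1,r2:Add2,r3:Add1
c18: CDB Add1=-5 | r0:-64,r1:Mul1,r2:Add2,r3:-5
c19: - | r0:-64,r1:Mul1,r2:Add2,r3:-5
c20: CDB Add2=134 | r0:-64,r1:Mul1,r2:134,r3:-5

STATUS = TAG Mul1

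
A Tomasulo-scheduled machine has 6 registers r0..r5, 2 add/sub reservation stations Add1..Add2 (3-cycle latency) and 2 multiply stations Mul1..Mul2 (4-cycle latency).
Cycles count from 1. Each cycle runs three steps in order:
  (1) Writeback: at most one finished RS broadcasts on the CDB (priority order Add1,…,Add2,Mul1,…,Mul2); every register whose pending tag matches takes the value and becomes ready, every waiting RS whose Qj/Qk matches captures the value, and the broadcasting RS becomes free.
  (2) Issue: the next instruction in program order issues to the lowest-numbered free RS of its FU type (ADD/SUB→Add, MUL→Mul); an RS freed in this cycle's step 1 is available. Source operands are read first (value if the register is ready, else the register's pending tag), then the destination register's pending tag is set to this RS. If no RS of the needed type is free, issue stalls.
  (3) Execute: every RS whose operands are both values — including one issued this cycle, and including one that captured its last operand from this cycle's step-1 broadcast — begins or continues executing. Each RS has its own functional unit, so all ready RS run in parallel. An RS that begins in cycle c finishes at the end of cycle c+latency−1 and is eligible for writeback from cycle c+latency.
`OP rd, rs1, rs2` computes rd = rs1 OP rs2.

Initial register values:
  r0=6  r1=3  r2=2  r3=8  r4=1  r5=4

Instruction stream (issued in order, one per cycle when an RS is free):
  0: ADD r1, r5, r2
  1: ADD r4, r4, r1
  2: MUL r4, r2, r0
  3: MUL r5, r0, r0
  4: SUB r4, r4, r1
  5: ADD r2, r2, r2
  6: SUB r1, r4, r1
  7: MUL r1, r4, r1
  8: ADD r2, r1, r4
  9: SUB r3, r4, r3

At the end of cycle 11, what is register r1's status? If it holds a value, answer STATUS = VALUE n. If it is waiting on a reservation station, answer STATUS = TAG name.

c1: issue ADD r1<-Add1 | r0:6,r1:Add1,r2:2,r3:8,r4:1,r5:4
c2: issue ADD r4<-Add2 | r0:6,r1:Add1,r2:2,r3:8,r4:Add2,r5:4
c3: issue MUL r4<-Mul1 | r0:6,r1:Add1,r2:2,r3:8,r4:Mul1,r5:4
c4: CDB Add1=6; issue MUL r5<-Mul2 | r0:6,r1:6,r2:2,r3:8,r4:Mul1,r5:Mul2
c5: issue SUB r4<-Add1 | r0:6,r1:6,r2:2,r3:8,r4:Add1,r5:Mul2
c6: stall | r0:6,r1:6,r2:2,r3:8,r4:Add1,r5:Mul2
c7: CDB Add2=7; issue ADD r2<-Add2 | r0:6,r1:6,r2:Add2,r3:8,r4:Add1,r5:Mul2
c8: CDB Mul1=12; stall | r0:6,r1:6,r2:Add2,r3:8,r4:Add1,r5:Mul2
c9: CDB Mul2=36; stall | r0:6,r1:6,r2:Add2,r3:8,r4:Add1,r5:36
c10: CDB Add2=4; issue SUB r1<-Add2 | r0:6,r1:Add2,r2:4,r3:8,r4:Add1,r5:36
c11: CDB Add1=6; issue MUL r1<-Mul1 | r0:6,r1:Mul1,r2:4,r3:8,r4:6,r5:36

STATUS = TAG Mul1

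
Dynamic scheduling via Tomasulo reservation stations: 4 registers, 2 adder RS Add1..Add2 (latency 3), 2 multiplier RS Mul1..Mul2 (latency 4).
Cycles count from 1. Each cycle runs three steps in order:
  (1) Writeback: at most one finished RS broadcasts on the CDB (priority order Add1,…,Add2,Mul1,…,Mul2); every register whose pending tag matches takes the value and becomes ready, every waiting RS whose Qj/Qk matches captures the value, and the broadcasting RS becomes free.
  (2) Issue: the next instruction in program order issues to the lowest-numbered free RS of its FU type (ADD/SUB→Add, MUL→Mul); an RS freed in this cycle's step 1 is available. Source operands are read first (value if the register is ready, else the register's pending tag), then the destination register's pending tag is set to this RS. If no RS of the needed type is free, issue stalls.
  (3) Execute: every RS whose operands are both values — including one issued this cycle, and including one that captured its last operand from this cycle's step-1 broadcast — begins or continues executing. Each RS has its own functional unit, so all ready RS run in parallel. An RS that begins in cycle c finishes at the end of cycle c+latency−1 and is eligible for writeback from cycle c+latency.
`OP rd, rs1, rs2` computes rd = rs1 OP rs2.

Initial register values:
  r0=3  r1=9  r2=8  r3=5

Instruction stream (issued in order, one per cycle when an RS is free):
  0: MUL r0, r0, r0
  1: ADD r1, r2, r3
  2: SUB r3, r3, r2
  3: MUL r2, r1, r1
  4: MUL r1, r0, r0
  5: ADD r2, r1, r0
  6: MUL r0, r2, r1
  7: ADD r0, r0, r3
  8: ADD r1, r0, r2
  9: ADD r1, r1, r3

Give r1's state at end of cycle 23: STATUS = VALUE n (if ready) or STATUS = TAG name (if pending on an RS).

c1: issue MUL r0<-Mul1 | r0:Mul1,r1:9,r2:8,r3:5
c2: issue ADD r1<-Add1 | r0:Mul1,r1:Add1,r2:8,r3:5
c3: issue SUB r3<-Add2 | r0:Mul1,r1:Add1,r2:8,r3:Add2
c4: issue MUL r2<-Mul2 | r0:Mul1,r1:Add1,r2:Mul2,r3:Add2
c5: CDB Add1=13; stall | r0:Mul1,r1:13,r2:Mul2,r3:Add2
c6: CDB Add2=-3; stall | r0:Mul1,r1:13,r2:Mul2,r3:-3
c7: CDB Mul1=9; issue MUL r1<-Mul1 | r0:9,r1:Mul1,r2:Mul2,r3:-3
c8: issue ADD r2<-Add1 | r0:9,r1:Mul1,r2:Add1,r3:-3
c9: CDB Mul2=169; issue MUL r0<-Mul2 | r0:Mul2,r1:Mul1,r2:Add1,r3:-3
c10: issue ADD r0<-Add2 | r0:Add2,r1:Mul1,r2:Add1,r3:-3
c11: CDB Mul1=81; stall | r0:Add2,r1:81,r2:Add1,r3:-3
c12: stall | r0:Add2,r1:81,r2:Add1,r3:-3
c13: stall | r0:Add2,r1:81,r2:Add1,r3:-3
c14: CDB Add1=90; issue ADD r1<-Add1 | r0:Add2,r1:Add1,r2:90,r3:-3
c15: stall | r0:Add2,r1:Add1,r2:90,r3:-3
c16: stall | r0:Add2,r1:Add1,r2:90,r3:-3
c17: stall | r0:Add2,r1:Add1,r2:90,r3:-3
c18: CDB Mul2=7290; stall | r0:Add2,r1:Add1,r2:90,r3:-3
c19: stall | r0:Add2,r1:Add1,r2:90,r3:-3
c20: stall | r0:Add2,r1:Add1,r2:90,r3:-3
c21: CDB Add2=7287; issue ADD r1<-Add2 | r0:7287,r1:Add2,r2:90,r3:-3
c22: - | r0:7287,r1:Add2,r2:90,r3:-3
c23: - | r0:7287,r1:Add2,r2:90,r3:-3

STATUS = TAG Add2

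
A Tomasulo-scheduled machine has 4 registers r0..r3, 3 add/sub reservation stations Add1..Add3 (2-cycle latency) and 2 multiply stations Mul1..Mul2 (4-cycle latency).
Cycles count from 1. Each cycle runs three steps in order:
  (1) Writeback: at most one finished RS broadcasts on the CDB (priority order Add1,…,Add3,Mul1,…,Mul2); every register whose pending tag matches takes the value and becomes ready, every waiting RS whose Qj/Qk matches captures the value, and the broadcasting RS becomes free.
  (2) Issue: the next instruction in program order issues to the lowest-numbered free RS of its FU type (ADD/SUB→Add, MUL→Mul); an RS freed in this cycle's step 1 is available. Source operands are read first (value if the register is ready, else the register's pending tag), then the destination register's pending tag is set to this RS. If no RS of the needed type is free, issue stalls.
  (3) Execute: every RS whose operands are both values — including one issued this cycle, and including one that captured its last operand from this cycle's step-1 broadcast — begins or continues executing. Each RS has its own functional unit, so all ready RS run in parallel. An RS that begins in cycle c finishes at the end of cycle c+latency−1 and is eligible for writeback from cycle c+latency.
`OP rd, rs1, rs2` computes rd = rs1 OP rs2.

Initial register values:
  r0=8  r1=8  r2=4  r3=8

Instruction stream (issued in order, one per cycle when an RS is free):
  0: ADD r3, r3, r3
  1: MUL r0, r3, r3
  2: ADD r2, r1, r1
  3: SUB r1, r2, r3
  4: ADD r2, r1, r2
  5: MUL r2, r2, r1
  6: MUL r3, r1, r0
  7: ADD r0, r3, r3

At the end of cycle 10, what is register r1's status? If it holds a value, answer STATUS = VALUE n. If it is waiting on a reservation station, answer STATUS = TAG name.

  c1: issue ADD r3<-Add1  regs: r0:8,r1:8,r2:4,r3:Add1
  c2: issue MUL r0<-Mul1  regs: r0:Mul1,r1:8,r2:4,r3:Add1
  c3: CDB Add1=16; issue ADD r2<-Add1  regs: r0:Mul1,r1:8,r2:Add1,r3:16
  c4: issue SUB r1<-Add2  regs: r0:Mul1,r1:Add2,r2:Add1,r3:16
  c5: CDB Add1=16; issue ADD r2<-Add1  regs: r0:Mul1,r1:Add2,r2:Add1,r3:16
  c6: issue MUL r2<-Mul2  regs: r0:Mul1,r1:Add2,r2:Mul2,r3:16
  c7: CDB Add2=0; stall  regs: r0:Mul1,r1:0,r2:Mul2,r3:16
  c8: CDB Mul1=256; issue MUL r3<-Mul1  regs: r0:256,r1:0,r2:Mul2,r3:Mul1
  c9: CDB Add1=16; issue ADD r0<-Add1  regs: r0:Add1,r1:0,r2:Mul2,r3:Mul1
  c10: -  regs: r0:Add1,r1:0,r2:Mul2,r3:Mul1

STATUS = VALUE 0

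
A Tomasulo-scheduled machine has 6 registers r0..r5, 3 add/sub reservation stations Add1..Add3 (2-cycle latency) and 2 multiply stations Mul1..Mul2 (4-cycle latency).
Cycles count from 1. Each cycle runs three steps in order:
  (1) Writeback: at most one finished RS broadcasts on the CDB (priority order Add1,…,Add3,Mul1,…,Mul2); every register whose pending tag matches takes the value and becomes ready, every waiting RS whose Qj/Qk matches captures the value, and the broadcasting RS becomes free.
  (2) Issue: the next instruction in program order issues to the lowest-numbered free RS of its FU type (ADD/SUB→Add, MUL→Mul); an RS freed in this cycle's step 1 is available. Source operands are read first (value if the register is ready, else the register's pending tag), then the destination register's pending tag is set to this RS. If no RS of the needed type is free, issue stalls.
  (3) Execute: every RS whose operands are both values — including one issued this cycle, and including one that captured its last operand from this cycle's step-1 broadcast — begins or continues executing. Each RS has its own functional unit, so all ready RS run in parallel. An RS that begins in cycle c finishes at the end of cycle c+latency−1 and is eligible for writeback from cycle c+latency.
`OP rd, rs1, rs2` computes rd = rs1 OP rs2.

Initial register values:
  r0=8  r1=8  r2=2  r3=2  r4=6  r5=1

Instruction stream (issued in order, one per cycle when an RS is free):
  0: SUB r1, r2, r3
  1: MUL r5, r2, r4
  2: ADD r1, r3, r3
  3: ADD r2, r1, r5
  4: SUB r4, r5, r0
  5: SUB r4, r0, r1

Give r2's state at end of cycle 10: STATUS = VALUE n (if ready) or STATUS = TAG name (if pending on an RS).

c1: issue SUB r1<-Add1 | r0:8,r1:Add1,r2:2,r3:2,r4:6,r5:1
c2: issue MUL r5<-Mul1 | r0:8,r1:Add1,r2:2,r3:2,r4:6,r5:Mul1
c3: CDB Add1=0; issue ADD r1<-Add1 | r0:8,r1:Add1,r2:2,r3:2,r4:6,r5:Mul1
c4: issue ADD r2<-Add2 | r0:8,r1:Add1,r2:Add2,r3:2,r4:6,r5:Mul1
c5: CDB Add1=4; issue SUB r4<-Add1 | r0:8,r1:4,r2:Add2,r3:2,r4:Add1,r5:Mul1
c6: CDB Mul1=12; issue SUB r4<-Add3 | r0:8,r1:4,r2:Add2,r3:2,r4:Add3,r5:12
c7: - | r0:8,r1:4,r2:Add2,r3:2,r4:Add3,r5:12
c8: CDB Add1=4 | r0:8,r1:4,r2:Add2,r3:2,r4:Add3,r5:12
c9: CDB Add2=16 | r0:8,r1:4,r2:16,r3:2,r4:Add3,r5:12
c10: CDB Add3=4 | r0:8,r1:4,r2:16,r3:2,r4:4,r5:12

STATUS = VALUE 16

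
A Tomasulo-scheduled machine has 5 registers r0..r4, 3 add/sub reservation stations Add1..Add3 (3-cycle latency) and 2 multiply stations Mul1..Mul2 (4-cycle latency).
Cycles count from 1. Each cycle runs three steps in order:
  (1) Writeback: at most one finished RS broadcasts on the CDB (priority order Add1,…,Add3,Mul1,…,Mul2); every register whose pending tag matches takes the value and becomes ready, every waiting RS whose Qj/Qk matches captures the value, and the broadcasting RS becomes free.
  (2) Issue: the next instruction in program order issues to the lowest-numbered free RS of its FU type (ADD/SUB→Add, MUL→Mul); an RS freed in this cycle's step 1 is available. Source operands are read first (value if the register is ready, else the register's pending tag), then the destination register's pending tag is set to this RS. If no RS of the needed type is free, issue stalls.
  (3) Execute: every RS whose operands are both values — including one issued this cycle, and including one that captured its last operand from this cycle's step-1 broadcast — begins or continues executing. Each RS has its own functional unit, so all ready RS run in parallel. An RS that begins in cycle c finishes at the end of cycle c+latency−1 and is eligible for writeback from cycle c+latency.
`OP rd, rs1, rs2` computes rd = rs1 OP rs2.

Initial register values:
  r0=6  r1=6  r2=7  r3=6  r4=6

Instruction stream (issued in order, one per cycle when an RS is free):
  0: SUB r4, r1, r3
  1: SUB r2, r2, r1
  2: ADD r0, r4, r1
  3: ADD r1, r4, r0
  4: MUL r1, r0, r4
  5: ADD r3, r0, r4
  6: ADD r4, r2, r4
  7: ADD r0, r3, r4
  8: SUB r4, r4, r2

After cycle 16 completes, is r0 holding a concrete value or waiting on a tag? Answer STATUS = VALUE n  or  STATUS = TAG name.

cycle 1: issue SUB r4<-Add1 // r0:6,r1:6,r2:7,r3:6,r4:Add1
cycle 2: issue SUB r2<-Add2 // r0:6,r1:6,r2:Add2,r3:6,r4:Add1
cycle 3: issue ADD r0<-Add3 // r0:Add3,r1:6,r2:Add2,r3:6,r4:Add1
cycle 4: CDB Add1=0; issue ADD r1<-Add1 // r0:Add3,r1:Add1,r2:Add2,r3:6,r4:0
cycle 5: CDB Add2=1; issue MUL r1<-Mul1 // r0:Add3,r1:Mul1,r2:1,r3:6,r4:0
cycle 6: issue ADD r3<-Add2 // r0:Add3,r1:Mul1,r2:1,r3:Add2,r4:0
cycle 7: CDB Add3=6; issue ADD r4<-Add3 // r0:6,r1:Mul1,r2:1,r3:Add2,r4:Add3
cycle 8: stall // r0:6,r1:Mul1,r2:1,r3:Add2,r4:Add3
cycle 9: stall // r0:6,r1:Mul1,r2:1,r3:Add2,r4:Add3
cycle 10: CDB Add1=6; issue ADD r0<-Add1 // r0:Add1,r1:Mul1,r2:1,r3:Add2,r4:Add3
cycle 11: CDB Add2=6; issue SUB r4<-Add2 // r0:Add1,r1:Mul1,r2:1,r3:6,r4:Add2
cycle 12: CDB Add3=1 // r0:Add1,r1:Mul1,r2:1,r3:6,r4:Add2
cycle 13: CDB Mul1=0 // r0:Add1,r1:0,r2:1,r3:6,r4:Add2
cycle 14: - // r0:Add1,r1:0,r2:1,r3:6,r4:Add2
cycle 15: CDB Add1=7 // r0:7,r1:0,r2:1,r3:6,r4:Add2
cycle 16: CDB Add2=0 // r0:7,r1:0,r2:1,r3:6,r4:0

STATUS = VALUE 7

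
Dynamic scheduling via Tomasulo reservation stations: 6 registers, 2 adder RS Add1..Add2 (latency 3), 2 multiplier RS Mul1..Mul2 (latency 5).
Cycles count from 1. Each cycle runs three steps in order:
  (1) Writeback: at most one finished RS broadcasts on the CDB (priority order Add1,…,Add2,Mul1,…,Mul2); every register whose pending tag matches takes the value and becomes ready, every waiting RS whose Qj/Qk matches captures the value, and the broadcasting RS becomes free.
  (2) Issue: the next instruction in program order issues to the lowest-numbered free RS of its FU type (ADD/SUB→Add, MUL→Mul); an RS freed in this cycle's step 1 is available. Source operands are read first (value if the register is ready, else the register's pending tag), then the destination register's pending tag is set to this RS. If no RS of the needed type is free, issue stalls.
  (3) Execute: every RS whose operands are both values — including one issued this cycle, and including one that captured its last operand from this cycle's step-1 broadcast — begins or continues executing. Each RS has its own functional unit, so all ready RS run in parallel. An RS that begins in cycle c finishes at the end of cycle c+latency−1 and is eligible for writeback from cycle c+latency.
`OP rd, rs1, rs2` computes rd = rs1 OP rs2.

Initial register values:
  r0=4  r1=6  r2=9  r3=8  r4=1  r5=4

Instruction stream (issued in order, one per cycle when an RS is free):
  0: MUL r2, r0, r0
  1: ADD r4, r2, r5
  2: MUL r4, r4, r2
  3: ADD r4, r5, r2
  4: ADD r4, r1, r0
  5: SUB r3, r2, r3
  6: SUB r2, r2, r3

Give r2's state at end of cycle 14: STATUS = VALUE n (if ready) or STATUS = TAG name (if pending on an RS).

  c1: issue MUL r2<-Mul1  regs: r0:4,r1:6,r2:Mul1,r3:8,r4:1,r5:4
  c2: issue ADD r4<-Add1  regs: r0:4,r1:6,r2:Mul1,r3:8,r4:Add1,r5:4
  c3: issue MUL r4<-Mul2  regs: r0:4,r1:6,r2:Mul1,r3:8,r4:Mul2,r5:4
  c4: issue ADD r4<-Add2  regs: r0:4,r1:6,r2:Mul1,r3:8,r4:Add2,r5:4
  c5: stall  regs: r0:4,r1:6,r2:Mul1,r3:8,r4:Add2,r5:4
  c6: CDB Mul1=16; stall  regs: r0:4,r1:6,r2:16,r3:8,r4:Add2,r5:4
  c7: stall  regs: r0:4,r1:6,r2:16,r3:8,r4:Add2,r5:4
  c8: stall  regs: r0:4,r1:6,r2:16,r3:8,r4:Add2,r5:4
  c9: CDB Add1=20; issue ADD r4<-Add1  regs: r0:4,r1:6,r2:16,r3:8,r4:Add1,r5:4
  c10: CDB Add2=20; issue SUB r3<-Add2  regs: r0:4,r1:6,r2:16,r3:Add2,r4:Add1,r5:4
  c11: stall  regs: r0:4,r1:6,r2:16,r3:Add2,r4:Add1,r5:4
  c12: CDB Add1=10; issue SUB r2<-Add1  regs: r0:4,r1:6,r2:Add1,r3:Add2,r4:10,r5:4
  c13: CDB Add2=8  regs: r0:4,r1:6,r2:Add1,r3:8,r4:10,r5:4
  c14: CDB Mul2=320  regs: r0:4,r1:6,r2:Add1,r3:8,r4:10,r5:4

STATUS = TAG Add1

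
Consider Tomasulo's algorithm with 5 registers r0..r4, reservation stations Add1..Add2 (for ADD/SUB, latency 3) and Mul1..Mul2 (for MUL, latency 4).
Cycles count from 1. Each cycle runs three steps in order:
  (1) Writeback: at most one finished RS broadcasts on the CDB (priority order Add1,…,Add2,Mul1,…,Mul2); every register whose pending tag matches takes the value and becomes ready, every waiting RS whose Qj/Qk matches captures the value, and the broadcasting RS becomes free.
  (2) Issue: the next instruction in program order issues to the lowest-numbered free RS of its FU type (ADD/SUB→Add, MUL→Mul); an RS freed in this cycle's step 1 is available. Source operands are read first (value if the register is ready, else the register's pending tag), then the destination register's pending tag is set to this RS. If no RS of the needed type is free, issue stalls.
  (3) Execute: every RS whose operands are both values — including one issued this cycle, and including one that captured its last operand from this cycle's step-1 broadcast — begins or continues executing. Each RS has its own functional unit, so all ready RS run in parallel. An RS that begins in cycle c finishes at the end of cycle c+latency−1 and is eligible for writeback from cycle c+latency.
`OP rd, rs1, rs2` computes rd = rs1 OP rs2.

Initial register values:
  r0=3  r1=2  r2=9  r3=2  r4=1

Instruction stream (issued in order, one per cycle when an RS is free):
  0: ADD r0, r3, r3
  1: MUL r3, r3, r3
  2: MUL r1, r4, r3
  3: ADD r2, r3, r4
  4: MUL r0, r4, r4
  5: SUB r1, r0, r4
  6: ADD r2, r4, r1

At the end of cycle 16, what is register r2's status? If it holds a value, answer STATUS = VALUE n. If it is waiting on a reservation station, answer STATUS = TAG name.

STATUS = VALUE 1

  c1: issue ADD r0<-Add1  regs: r0:Add1,r1:2,r2:9,r3:2,r4:1
  c2: issue MUL r3<-Mul1  regs: r0:Add1,r1:2,r2:9,r3:Mul1,r4:1
  c3: issue MUL r1<-Mul2  regs: r0:Add1,r1:Mul2,r2:9,r3:Mul1,r4:1
  c4: CDB Add1=4; issue ADD r2<-Add1  regs: r0:4,r1:Mul2,r2:Add1,r3:Mul1,r4:1
  c5: stall  regs: r0:4,r1:Mul2,r2:Add1,r3:Mul1,r4:1
  c6: CDB Mul1=4; issue MUL r0<-Mul1  regs: r0:Mul1,r1:Mul2,r2:Add1,r3:4,r4:1
  c7: issue SUB r1<-Add2  regs: r0:Mul1,r1:Add2,r2:Add1,r3:4,r4:1
  c8: stall  regs: r0:Mul1,r1:Add2,r2:Add1,r3:4,r4:1
  c9: CDB Add1=5; issue ADD r2<-Add1  regs: r0:Mul1,r1:Add2,r2:Add1,r3:4,r4:1
  c10: CDB Mul1=1  regs: r0:1,r1:Add2,r2:Add1,r3:4,r4:1
  c11: CDB Mul2=4  regs: r0:1,r1:Add2,r2:Add1,r3:4,r4:1
  c12: -  regs: r0:1,r1:Add2,r2:Add1,r3:4,r4:1
  c13: CDB Add2=0  regs: r0:1,r1:0,r2:Add1,r3:4,r4:1
  c14: -  regs: r0:1,r1:0,r2:Add1,r3:4,r4:1
  c15: -  regs: r0:1,r1:0,r2:Add1,r3:4,r4:1
  c16: CDB Add1=1  regs: r0:1,r1:0,r2:1,r3:4,r4:1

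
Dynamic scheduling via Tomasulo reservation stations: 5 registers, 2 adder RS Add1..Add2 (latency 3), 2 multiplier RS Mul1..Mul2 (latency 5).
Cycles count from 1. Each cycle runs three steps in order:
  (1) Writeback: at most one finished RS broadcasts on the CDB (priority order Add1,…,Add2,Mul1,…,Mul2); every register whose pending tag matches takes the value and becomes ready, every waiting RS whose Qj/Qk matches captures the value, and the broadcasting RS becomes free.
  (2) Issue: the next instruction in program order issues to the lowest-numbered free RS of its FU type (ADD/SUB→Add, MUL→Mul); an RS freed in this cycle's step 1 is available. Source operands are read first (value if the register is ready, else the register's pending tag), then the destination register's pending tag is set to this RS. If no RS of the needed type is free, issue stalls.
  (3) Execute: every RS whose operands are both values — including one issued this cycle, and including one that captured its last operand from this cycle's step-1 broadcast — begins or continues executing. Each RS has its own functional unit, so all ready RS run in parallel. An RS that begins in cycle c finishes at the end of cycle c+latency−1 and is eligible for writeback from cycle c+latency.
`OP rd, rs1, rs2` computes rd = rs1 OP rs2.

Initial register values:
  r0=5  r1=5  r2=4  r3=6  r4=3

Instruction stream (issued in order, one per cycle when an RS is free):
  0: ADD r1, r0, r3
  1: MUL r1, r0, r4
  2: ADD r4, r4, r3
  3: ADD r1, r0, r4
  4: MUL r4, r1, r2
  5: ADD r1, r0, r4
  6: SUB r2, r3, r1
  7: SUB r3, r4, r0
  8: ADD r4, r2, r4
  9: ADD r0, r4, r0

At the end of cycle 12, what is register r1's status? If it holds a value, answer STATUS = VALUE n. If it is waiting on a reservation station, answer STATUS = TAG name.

STATUS = TAG Add2

cycle 1: issue ADD r1<-Add1 // r0:5,r1:Add1,r2:4,r3:6,r4:3
cycle 2: issue MUL r1<-Mul1 // r0:5,r1:Mul1,r2:4,r3:6,r4:3
cycle 3: issue ADD r4<-Add2 // r0:5,r1:Mul1,r2:4,r3:6,r4:Add2
cycle 4: CDB Add1=11; issue ADD r1<-Add1 // r0:5,r1:Add1,r2:4,r3:6,r4:Add2
cycle 5: issue MUL r4<-Mul2 // r0:5,r1:Add1,r2:4,r3:6,r4:Mul2
cycle 6: CDB Add2=9; issue ADD r1<-Add2 // r0:5,r1:Add2,r2:4,r3:6,r4:Mul2
cycle 7: CDB Mul1=15; stall // r0:5,r1:Add2,r2:4,r3:6,r4:Mul2
cycle 8: stall // r0:5,r1:Add2,r2:4,r3:6,r4:Mul2
cycle 9: CDB Add1=14; issue SUB r2<-Add1 // r0:5,r1:Add2,r2:Add1,r3:6,r4:Mul2
cycle 10: stall // r0:5,r1:Add2,r2:Add1,r3:6,r4:Mul2
cycle 11: stall // r0:5,r1:Add2,r2:Add1,r3:6,r4:Mul2
cycle 12: stall // r0:5,r1:Add2,r2:Add1,r3:6,r4:Mul2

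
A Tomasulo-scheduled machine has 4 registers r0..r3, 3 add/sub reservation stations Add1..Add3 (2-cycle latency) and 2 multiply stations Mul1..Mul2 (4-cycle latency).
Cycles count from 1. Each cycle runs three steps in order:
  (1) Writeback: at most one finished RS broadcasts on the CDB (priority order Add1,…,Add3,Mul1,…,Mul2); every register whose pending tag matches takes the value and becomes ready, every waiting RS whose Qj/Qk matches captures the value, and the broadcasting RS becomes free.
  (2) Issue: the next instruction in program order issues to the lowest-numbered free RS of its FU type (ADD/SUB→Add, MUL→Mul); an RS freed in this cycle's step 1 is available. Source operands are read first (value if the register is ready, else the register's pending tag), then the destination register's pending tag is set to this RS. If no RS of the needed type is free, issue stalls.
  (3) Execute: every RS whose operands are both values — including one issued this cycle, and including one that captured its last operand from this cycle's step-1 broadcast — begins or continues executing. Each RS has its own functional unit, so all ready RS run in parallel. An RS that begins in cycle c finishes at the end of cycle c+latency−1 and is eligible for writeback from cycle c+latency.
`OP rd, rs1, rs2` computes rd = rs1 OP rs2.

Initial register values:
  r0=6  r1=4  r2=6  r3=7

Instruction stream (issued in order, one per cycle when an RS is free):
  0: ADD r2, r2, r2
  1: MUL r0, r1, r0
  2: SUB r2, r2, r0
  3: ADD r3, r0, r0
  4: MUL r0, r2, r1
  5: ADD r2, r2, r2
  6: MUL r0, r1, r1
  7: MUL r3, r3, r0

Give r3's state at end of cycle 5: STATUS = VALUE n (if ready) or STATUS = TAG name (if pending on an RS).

STATUS = TAG Add2

cycle 1: issue ADD r2<-Add1 // r0:6,r1:4,r2:Add1,r3:7
cycle 2: issue MUL r0<-Mul1 // r0:Mul1,r1:4,r2:Add1,r3:7
cycle 3: CDB Add1=12; issue SUB r2<-Add1 // r0:Mul1,r1:4,r2:Add1,r3:7
cycle 4: issue ADD r3<-Add2 // r0:Mul1,r1:4,r2:Add1,r3:Add2
cycle 5: issue MUL r0<-Mul2 // r0:Mul2,r1:4,r2:Add1,r3:Add2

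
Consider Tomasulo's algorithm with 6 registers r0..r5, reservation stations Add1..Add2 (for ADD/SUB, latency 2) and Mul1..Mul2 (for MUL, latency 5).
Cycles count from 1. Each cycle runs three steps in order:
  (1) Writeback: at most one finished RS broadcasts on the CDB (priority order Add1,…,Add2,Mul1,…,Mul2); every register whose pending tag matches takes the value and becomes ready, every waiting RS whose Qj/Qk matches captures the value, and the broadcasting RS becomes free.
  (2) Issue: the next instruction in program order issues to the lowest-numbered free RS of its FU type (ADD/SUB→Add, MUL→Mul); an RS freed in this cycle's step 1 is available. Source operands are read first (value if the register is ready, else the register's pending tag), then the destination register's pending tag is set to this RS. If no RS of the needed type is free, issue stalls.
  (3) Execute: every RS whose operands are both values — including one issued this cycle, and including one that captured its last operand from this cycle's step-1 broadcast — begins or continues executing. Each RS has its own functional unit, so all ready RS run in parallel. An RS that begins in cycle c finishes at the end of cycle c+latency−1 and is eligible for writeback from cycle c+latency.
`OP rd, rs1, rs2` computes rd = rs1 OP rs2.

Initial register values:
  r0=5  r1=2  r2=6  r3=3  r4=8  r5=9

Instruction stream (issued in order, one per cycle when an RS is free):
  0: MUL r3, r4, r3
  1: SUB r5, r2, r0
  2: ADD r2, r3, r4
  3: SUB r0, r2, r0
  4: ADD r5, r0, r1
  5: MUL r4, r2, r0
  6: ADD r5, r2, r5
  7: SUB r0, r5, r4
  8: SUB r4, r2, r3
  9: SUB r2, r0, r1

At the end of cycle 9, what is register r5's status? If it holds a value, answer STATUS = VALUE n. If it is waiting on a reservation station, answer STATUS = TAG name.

c1: issue MUL r3<-Mul1 | r0:5,r1:2,r2:6,r3:Mul1,r4:8,r5:9
c2: issue SUB r5<-Add1 | r0:5,r1:2,r2:6,r3:Mul1,r4:8,r5:Add1
c3: issue ADD r2<-Add2 | r0:5,r1:2,r2:Add2,r3:Mul1,r4:8,r5:Add1
c4: CDB Add1=1; issue SUB r0<-Add1 | r0:Add1,r1:2,r2:Add2,r3:Mul1,r4:8,r5:1
c5: stall | r0:Add1,r1:2,r2:Add2,r3:Mul1,r4:8,r5:1
c6: CDB Mul1=24; stall | r0:Add1,r1:2,r2:Add2,r3:24,r4:8,r5:1
c7: stall | r0:Add1,r1:2,r2:Add2,r3:24,r4:8,r5:1
c8: CDB Add2=32; issue ADD r5<-Add2 | r0:Add1,r1:2,r2:32,r3:24,r4:8,r5:Add2
c9: issue MUL r4<-Mul1 | r0:Add1,r1:2,r2:32,r3:24,r4:Mul1,r5:Add2

STATUS = TAG Add2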